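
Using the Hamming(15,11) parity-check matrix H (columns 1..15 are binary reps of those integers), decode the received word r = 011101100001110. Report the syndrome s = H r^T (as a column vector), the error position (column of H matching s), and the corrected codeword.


s = (1, 0, 1, 1)^T, error position = 11, corrected codeword c = 011101100011110

Compute s = H r^T mod 2 one row at a time:
  s_1 = 0 + 0 + 0 + 0 + 1 + 1 + 1 + 0 = 3 ≡ 1 (mod 2).
  s_2 = 1 + 0 + 1 + 1 + 1 + 1 + 1 + 0 = 6 ≡ 0 (mod 2).
  s_3 = 1 + 1 + 1 + 1 + 0 + 0 + 1 + 0 = 5 ≡ 1 (mod 2).
  s_4 = 0 + 1 + 0 + 1 + 0 + 0 + 1 + 0 = 3 ≡ 1 (mod 2).
s = (1, 0, 1, 1)^T — this equals column 11 of H (binary 1011), so error is at position 11.
Correct: flip bit 11 of r = 011101100001110 to get c = 011101100011110.


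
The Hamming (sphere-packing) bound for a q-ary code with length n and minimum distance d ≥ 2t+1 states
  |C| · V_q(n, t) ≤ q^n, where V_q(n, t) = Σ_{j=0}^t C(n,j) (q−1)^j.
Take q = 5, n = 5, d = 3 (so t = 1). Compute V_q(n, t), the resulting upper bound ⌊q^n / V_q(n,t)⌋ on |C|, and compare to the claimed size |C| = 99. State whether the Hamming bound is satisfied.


V_q(n, t) = 21, q^n = 3125, Hamming bound = 148, |C| = 99 ≤ bound (satisfied).

Step 1: Compute V_q(n, t) = Σ_{j=0}^1 C(n, j) (q−1)^j.
  j = 0: C(5,0)·(4)^0 = 1·1 = 1.
  j = 1: C(5,1)·(4)^1 = 5·4 = 20.
  V_q(n, t) = 1 + 20 = 21.
Step 2: q^n = 5^5 = 3125.
Step 3: Hamming bound ⌊q^n / V_q(n,t)⌋ = ⌊3125/21⌋ = 148.
Step 4: Compare |C| = 99 to 148: satisfied.
The claimed |C| lies below the Hamming bound.


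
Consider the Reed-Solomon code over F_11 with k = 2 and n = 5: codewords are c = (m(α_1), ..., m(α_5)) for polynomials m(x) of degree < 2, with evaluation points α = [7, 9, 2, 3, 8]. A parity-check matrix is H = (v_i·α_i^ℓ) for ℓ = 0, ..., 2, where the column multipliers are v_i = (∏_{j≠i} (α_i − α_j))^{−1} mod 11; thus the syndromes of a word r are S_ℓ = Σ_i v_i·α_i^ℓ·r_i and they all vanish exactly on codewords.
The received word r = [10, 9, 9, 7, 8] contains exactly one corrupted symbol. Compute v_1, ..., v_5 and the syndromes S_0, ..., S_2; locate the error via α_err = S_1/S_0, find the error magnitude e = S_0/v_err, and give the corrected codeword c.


S = (2, 7, 8), error at position 2, error magnitude e = 3, c = [10, 6, 9, 7, 8].

Step 1: column multipliers v_i = (∏_{j≠i}(α_i − α_j))^{−1} mod 11.
  i = 1 (α = 7): (7−9)(7−2)(7−3)(7−8) = (−2)·5·4·(−1) = 40 ≡ 7, so v_1 = 7^{−1} = 8 (mod 11).
  i = 2 (α = 9): (9−7)(9−2)(9−3)(9−8) = 2·7·6·1 = 84 ≡ 7, so v_2 = 7^{−1} = 8 (mod 11).
  i = 3 (α = 2): (2−7)(2−9)(2−3)(2−8) = (−5)·(−7)·(−1)·(−6) = 210 ≡ 1, so v_3 = 1^{−1} = 1 (mod 11).
  i = 4 (α = 3): (3−7)(3−9)(3−2)(3−8) = (−4)·(−6)·1·(−5) = −120 ≡ 1, so v_4 = 1^{−1} = 1 (mod 11).
  i = 5 (α = 8): (8−7)(8−9)(8−2)(8−3) = 1·(−1)·6·5 = −30 ≡ 3, so v_5 = 3^{−1} = 4 (mod 11).
  v = [8, 8, 1, 1, 4].
Step 2: syndromes of r = [10, 9, 9, 7, 8] (all sums mod 11).
  S_0 = Σ v_i r_i = 8·10 + 8·9 + 1·9 + 1·7 + 4·8 = 200 ≡ 2.
  S_1 = Σ v_i α_i r_i = 8·7·10 + 8·9·9 + 1·2·9 + 1·3·7 + 4·8·8 = 1503 ≡ 7.
  α_i^2 mod 11 = [5, 4, 4, 9, 9].
  S_2 = Σ v_i α_i^2 r_i = 8·5·10 + 8·4·9 + 1·4·9 + 1·9·7 + 4·9·8 = 1075 ≡ 8.
  S = (2, 7, 8) ≠ 0, so r is not a codeword (an error is present).
Step 3: locate the error. For a single error e at position i, S_ℓ = v_i·e·α_i^ℓ, so α_err = S_1/S_0.
  S_0^{−1} = 2^{−1} = 6 (mod 11), so α_err = 7·6 = 42 ≡ 9 = α_2. Error position i = 2.
  Consistency check: S_2/S_1 = 8·8 = 64 ≡ 9 = α_err ✓ (single-error assumption holds).
Step 4: error magnitude e = S_0/v_2 = S_0·∏_{j≠2}(α_2 − α_j) = 2·7 = 14 ≡ 3 (mod 11).
Step 5: correct position 2: c_2 = r_2 − e = 9 − 3 ≡ 6 (mod 11). Hence c = [10, 6, 9, 7, 8].
  Check: interpolating c through the α_i gives m(x) = 2 + 9·x (degree < 2) with m(α_i) = c_i for every i, so c is indeed a codeword.


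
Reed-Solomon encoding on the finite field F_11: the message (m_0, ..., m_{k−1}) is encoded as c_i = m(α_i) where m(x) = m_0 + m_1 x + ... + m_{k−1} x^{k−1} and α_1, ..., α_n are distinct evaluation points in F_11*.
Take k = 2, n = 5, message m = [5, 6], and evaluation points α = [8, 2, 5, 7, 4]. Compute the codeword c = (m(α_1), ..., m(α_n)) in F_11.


c = [9, 6, 2, 3, 7]

Message polynomial: m(x) = 5 + 6·x (mod 11).
For each evaluation point α_i, compute m(α_i) mod 11:
  α_1 = 8: Horner steps 6 → 9, so m(8) = 9.
  α_2 = 2: Horner steps 6 → 6, so m(2) = 6.
  α_3 = 5: Horner steps 6 → 2, so m(5) = 2.
  α_4 = 7: Horner steps 6 → 3, so m(7) = 3.
  α_5 = 4: Horner steps 6 → 7, so m(4) = 7.
Codeword c = [9, 6, 2, 3, 7] ∈ F_11^5.


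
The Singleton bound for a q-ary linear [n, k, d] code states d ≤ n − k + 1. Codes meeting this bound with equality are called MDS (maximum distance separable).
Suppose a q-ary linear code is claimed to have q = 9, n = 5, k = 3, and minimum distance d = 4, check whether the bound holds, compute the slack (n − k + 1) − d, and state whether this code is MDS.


Singleton RHS = n − k + 1 = 3, slack = -1, bound violated (no such code; not MDS).

Singleton bound: d ≤ n − k + 1.
Here n = 5, k = 3, so n − k + 1 = 3.
Given d = 4, check d ≤ 3: NO.
Slack = (n − k + 1) − d = -1.
The slack is negative: d = 4 exceeds n − k + 1 = 3 by 1, so the Singleton bound is violated and no linear [5, 3, 4]_9 code can exist. In particular it is not MDS (MDS requires d = n − k + 1 exactly).
Description: the claimed parameters are [5, 3, 4]_9; such a code would be impossible (violates the Singleton bound).


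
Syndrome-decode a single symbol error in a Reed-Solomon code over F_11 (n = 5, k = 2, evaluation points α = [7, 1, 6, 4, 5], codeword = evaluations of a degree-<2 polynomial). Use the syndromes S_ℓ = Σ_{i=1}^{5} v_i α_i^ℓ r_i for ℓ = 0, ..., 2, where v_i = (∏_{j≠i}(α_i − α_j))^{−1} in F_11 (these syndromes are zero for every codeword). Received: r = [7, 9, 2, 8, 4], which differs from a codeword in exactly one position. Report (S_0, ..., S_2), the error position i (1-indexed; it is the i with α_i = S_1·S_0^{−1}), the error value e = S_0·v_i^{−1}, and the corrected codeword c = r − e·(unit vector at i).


S = (2, 1, 6), error at position 3, error magnitude e = 2, c = [7, 9, 0, 8, 4].

Step 1: column multipliers v_i = (∏_{j≠i}(α_i − α_j))^{−1} mod 11.
  i = 1 (α = 7): (7−1)(7−6)(7−4)(7−5) = 6·1·3·2 = 36 ≡ 3, so v_1 = 3^{−1} = 4 (mod 11).
  i = 2 (α = 1): (1−7)(1−6)(1−4)(1−5) = (−6)·(−5)·(−3)·(−4) = 360 ≡ 8, so v_2 = 8^{−1} = 7 (mod 11).
  i = 3 (α = 6): (6−7)(6−1)(6−4)(6−5) = (−1)·5·2·1 = −10 ≡ 1, so v_3 = 1^{−1} = 1 (mod 11).
  i = 4 (α = 4): (4−7)(4−1)(4−6)(4−5) = (−3)·3·(−2)·(−1) = −18 ≡ 4, so v_4 = 4^{−1} = 3 (mod 11).
  i = 5 (α = 5): (5−7)(5−1)(5−6)(5−4) = (−2)·4·(−1)·1 = 8 ≡ 8, so v_5 = 8^{−1} = 7 (mod 11).
  v = [4, 7, 1, 3, 7].
Step 2: syndromes of r = [7, 9, 2, 8, 4] (all sums mod 11).
  S_0 = Σ v_i r_i = 4·7 + 7·9 + 1·2 + 3·8 + 7·4 = 145 ≡ 2.
  S_1 = Σ v_i α_i r_i = 4·7·7 + 7·1·9 + 1·6·2 + 3·4·8 + 7·5·4 = 507 ≡ 1.
  α_i^2 mod 11 = [5, 1, 3, 5, 3].
  S_2 = Σ v_i α_i^2 r_i = 4·5·7 + 7·1·9 + 1·3·2 + 3·5·8 + 7·3·4 = 413 ≡ 6.
  S = (2, 1, 6) ≠ 0, so r is not a codeword (an error is present).
Step 3: locate the error. For a single error e at position i, S_ℓ = v_i·e·α_i^ℓ, so α_err = S_1/S_0.
  S_0^{−1} = 2^{−1} = 6 (mod 11), so α_err = 1·6 = 6 ≡ 6 = α_3. Error position i = 3.
  Consistency check: S_2/S_1 = 6·1 = 6 ≡ 6 = α_err ✓ (single-error assumption holds).
Step 4: error magnitude e = S_0/v_3 = S_0·∏_{j≠3}(α_3 − α_j) = 2·1 = 2 ≡ 2 (mod 11).
Step 5: correct position 3: c_3 = r_3 − e = 2 − 2 ≡ 0 (mod 11). Hence c = [7, 9, 0, 8, 4].
  Check: interpolating c through the α_i gives m(x) = 2 + 7·x (degree < 2) with m(α_i) = c_i for every i, so c is indeed a codeword.


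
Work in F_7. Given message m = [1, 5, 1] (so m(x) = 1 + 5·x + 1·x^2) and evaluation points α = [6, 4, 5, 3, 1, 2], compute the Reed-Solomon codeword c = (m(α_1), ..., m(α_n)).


c = [4, 2, 2, 4, 0, 1]

Message polynomial: m(x) = 1 + 5·x + 1·x^2 (mod 7).
For each evaluation point α_i, compute m(α_i) mod 7:
  α_1 = 6: Horner steps 1 → 4 → 4, so m(6) = 4.
  α_2 = 4: Horner steps 1 → 2 → 2, so m(4) = 2.
  α_3 = 5: Horner steps 1 → 3 → 2, so m(5) = 2.
  α_4 = 3: Horner steps 1 → 1 → 4, so m(3) = 4.
  α_5 = 1: Horner steps 1 → 6 → 0, so m(1) = 0.
  α_6 = 2: Horner steps 1 → 0 → 1, so m(2) = 1.
Codeword c = [4, 2, 2, 4, 0, 1] ∈ F_7^6.


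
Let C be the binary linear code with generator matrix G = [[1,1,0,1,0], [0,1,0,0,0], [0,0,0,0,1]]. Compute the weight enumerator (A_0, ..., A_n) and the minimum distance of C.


Weight distribution: A_0 = 1, A_1 = 2, A_2 = 2, A_3 = 2, A_4 = 1. Minimum distance d = 1.

Enumerate all 2^3 = 8 messages m ∈ F_2^3.
For each, compute codeword c = mG in F_2^5, then tally its weight.
  m = 000 → c = 00000, weight = 0.
  m = 100 → c = 11010, weight = 3.
  m = 010 → c = 01000, weight = 1.
  m = 110 → c = 10010, weight = 2.
  m = 001 → c = 00001, weight = 1.
  m = 101 → c = 11011, weight = 4.
  m = 011 → c = 01001, weight = 2.
  m = 111 → c = 10011, weight = 3.
Tally weights:
  weight 0: 1 codewords.
  weight 1: 2 codewords.
  weight 2: 2 codewords.
  weight 3: 2 codewords.
  weight 4: 1 codewords.
Minimum distance d = smallest w > 0 with A_w > 0 = 1.
Sanity: Σ A_w = 8 = 2^3 = 8 ✓.


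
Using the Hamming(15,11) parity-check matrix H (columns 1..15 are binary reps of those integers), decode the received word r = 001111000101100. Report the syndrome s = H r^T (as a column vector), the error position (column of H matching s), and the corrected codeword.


s = (1, 1, 1, 1)^T, error position = 15, corrected codeword c = 001111000101101

Compute s = H r^T mod 2 one row at a time:
  s_1 = 0 + 0 + 1 + 0 + 1 + 1 + 0 + 0 = 3 ≡ 1 (mod 2).
  s_2 = 1 + 1 + 1 + 0 + 1 + 1 + 0 + 0 = 5 ≡ 1 (mod 2).
  s_3 = 0 + 1 + 1 + 0 + 1 + 0 + 0 + 0 = 3 ≡ 1 (mod 2).
  s_4 = 0 + 1 + 1 + 0 + 0 + 0 + 1 + 0 = 3 ≡ 1 (mod 2).
s = (1, 1, 1, 1)^T — this equals column 15 of H (binary 1111), so error is at position 15.
Correct: flip bit 15 of r = 001111000101100 to get c = 001111000101101.


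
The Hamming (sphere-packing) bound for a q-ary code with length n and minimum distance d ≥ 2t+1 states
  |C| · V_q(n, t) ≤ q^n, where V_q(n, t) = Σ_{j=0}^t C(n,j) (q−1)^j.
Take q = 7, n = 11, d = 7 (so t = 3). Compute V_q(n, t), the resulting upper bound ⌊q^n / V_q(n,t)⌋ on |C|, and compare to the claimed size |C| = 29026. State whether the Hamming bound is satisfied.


V_q(n, t) = 37687, q^n = 1977326743, Hamming bound = 52467, |C| = 29026 ≤ bound (satisfied).

Step 1: Compute V_q(n, t) = Σ_{j=0}^3 C(n, j) (q−1)^j.
  j = 0: C(11,0)·(6)^0 = 1·1 = 1.
  j = 1: C(11,1)·(6)^1 = 11·6 = 66.
  j = 2: C(11,2)·(6)^2 = 55·36 = 1980.
  j = 3: C(11,3)·(6)^3 = 165·216 = 35640.
  V_q(n, t) = 1 + 66 + 1980 + 35640 = 37687.
Step 2: q^n = 7^11 = 1977326743.
Step 3: Hamming bound ⌊q^n / V_q(n,t)⌋ = ⌊1977326743/37687⌋ = 52467.
Step 4: Compare |C| = 29026 to 52467: satisfied.
The claimed |C| lies below the Hamming bound.


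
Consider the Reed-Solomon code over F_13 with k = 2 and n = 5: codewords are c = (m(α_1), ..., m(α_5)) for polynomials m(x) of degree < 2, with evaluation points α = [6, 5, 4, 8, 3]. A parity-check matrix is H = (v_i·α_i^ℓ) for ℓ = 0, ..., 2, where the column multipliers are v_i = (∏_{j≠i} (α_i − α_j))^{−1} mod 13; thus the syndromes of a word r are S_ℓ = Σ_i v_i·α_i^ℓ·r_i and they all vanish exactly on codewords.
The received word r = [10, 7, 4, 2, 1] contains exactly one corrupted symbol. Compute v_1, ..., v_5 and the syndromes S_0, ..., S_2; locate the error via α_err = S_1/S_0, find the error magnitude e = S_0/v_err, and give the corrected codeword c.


S = (4, 6, 9), error at position 4, error magnitude e = 12, c = [10, 7, 4, 3, 1].

Step 1: column multipliers v_i = (∏_{j≠i}(α_i − α_j))^{−1} mod 13.
  i = 1 (α = 6): (6−5)(6−4)(6−8)(6−3) = 1·2·(−2)·3 = −12 ≡ 1, so v_1 = 1^{−1} = 1 (mod 13).
  i = 2 (α = 5): (5−6)(5−4)(5−8)(5−3) = (−1)·1·(−3)·2 = 6 ≡ 6, so v_2 = 6^{−1} = 11 (mod 13).
  i = 3 (α = 4): (4−6)(4−5)(4−8)(4−3) = (−2)·(−1)·(−4)·1 = −8 ≡ 5, so v_3 = 5^{−1} = 8 (mod 13).
  i = 4 (α = 8): (8−6)(8−5)(8−4)(8−3) = 2·3·4·5 = 120 ≡ 3, so v_4 = 3^{−1} = 9 (mod 13).
  i = 5 (α = 3): (3−6)(3−5)(3−4)(3−8) = (−3)·(−2)·(−1)·(−5) = 30 ≡ 4, so v_5 = 4^{−1} = 10 (mod 13).
  v = [1, 11, 8, 9, 10].
Step 2: syndromes of r = [10, 7, 4, 2, 1] (all sums mod 13).
  S_0 = Σ v_i r_i = 1·10 + 11·7 + 8·4 + 9·2 + 10·1 = 147 ≡ 4.
  S_1 = Σ v_i α_i r_i = 1·6·10 + 11·5·7 + 8·4·4 + 9·8·2 + 10·3·1 = 747 ≡ 6.
  α_i^2 mod 13 = [10, 12, 3, 12, 9].
  S_2 = Σ v_i α_i^2 r_i = 1·10·10 + 11·12·7 + 8·3·4 + 9·12·2 + 10·9·1 = 1426 ≡ 9.
  S = (4, 6, 9) ≠ 0, so r is not a codeword (an error is present).
Step 3: locate the error. For a single error e at position i, S_ℓ = v_i·e·α_i^ℓ, so α_err = S_1/S_0.
  S_0^{−1} = 4^{−1} = 10 (mod 13), so α_err = 6·10 = 60 ≡ 8 = α_4. Error position i = 4.
  Consistency check: S_2/S_1 = 9·11 = 99 ≡ 8 = α_err ✓ (single-error assumption holds).
Step 4: error magnitude e = S_0/v_4 = S_0·∏_{j≠4}(α_4 − α_j) = 4·3 = 12 ≡ 12 (mod 13).
Step 5: correct position 4: c_4 = r_4 − e = 2 − 12 ≡ 3 (mod 13). Hence c = [10, 7, 4, 3, 1].
  Check: interpolating c through the α_i gives m(x) = 5 + 3·x (degree < 2) with m(α_i) = c_i for every i, so c is indeed a codeword.


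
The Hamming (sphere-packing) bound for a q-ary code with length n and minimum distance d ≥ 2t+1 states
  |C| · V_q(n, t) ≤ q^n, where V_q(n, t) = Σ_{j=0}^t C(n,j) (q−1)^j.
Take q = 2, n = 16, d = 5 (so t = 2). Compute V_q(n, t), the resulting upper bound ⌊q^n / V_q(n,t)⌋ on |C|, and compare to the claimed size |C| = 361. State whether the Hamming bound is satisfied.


V_q(n, t) = 137, q^n = 65536, Hamming bound = 478, |C| = 361 ≤ bound (satisfied).

Step 1: Compute V_q(n, t) = Σ_{j=0}^2 C(n, j) (q−1)^j.
  j = 0: C(16,0)·(1)^0 = 1·1 = 1.
  j = 1: C(16,1)·(1)^1 = 16·1 = 16.
  j = 2: C(16,2)·(1)^2 = 120·1 = 120.
  V_q(n, t) = 1 + 16 + 120 = 137.
Step 2: q^n = 2^16 = 65536.
Step 3: Hamming bound ⌊q^n / V_q(n,t)⌋ = ⌊65536/137⌋ = 478.
Step 4: Compare |C| = 361 to 478: satisfied.
The claimed |C| lies below the Hamming bound.


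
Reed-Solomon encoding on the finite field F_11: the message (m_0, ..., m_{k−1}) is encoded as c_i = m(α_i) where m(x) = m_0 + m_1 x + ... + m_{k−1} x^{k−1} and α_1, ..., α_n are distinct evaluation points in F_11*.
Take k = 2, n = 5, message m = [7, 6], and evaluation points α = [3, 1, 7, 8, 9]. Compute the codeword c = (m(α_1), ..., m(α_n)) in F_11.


c = [3, 2, 5, 0, 6]

Message polynomial: m(x) = 7 + 6·x (mod 11).
For each evaluation point α_i, compute m(α_i) mod 11:
  α_1 = 3: Horner steps 6 → 3, so m(3) = 3.
  α_2 = 1: Horner steps 6 → 2, so m(1) = 2.
  α_3 = 7: Horner steps 6 → 5, so m(7) = 5.
  α_4 = 8: Horner steps 6 → 0, so m(8) = 0.
  α_5 = 9: Horner steps 6 → 6, so m(9) = 6.
Codeword c = [3, 2, 5, 0, 6] ∈ F_11^5.


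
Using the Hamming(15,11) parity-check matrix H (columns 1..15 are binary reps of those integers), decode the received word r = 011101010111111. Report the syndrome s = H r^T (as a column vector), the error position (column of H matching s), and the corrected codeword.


s = (1, 0, 1, 0)^T, error position = 10, corrected codeword c = 011101010011111

Compute s = H r^T mod 2 one row at a time:
  s_1 = 1 + 0 + 1 + 1 + 1 + 1 + 1 + 1 = 7 ≡ 1 (mod 2).
  s_2 = 1 + 0 + 1 + 0 + 1 + 1 + 1 + 1 = 6 ≡ 0 (mod 2).
  s_3 = 1 + 1 + 1 + 0 + 1 + 1 + 1 + 1 = 7 ≡ 1 (mod 2).
  s_4 = 0 + 1 + 0 + 0 + 0 + 1 + 1 + 1 = 4 ≡ 0 (mod 2).
s = (1, 0, 1, 0)^T — this equals column 10 of H (binary 1010), so error is at position 10.
Correct: flip bit 10 of r = 011101010111111 to get c = 011101010011111.


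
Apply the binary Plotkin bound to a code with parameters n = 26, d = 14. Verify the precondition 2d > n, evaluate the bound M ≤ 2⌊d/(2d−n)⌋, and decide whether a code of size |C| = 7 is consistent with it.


Plotkin bound M ≤ 14; given |C| = 7 ≤ bound (satisfied).

Check applicability: 2d = 28, n = 26.
2d − n = 2 > 0, so Plotkin applies.
Compute d/(2d−n) = 14/2 ≈ 7.0000.
⌊d/(2d−n)⌋ = 7.
Plotkin bound: M ≤ 2·7 = 14.
Given |C| = 7, check: satisfied.
This |C| is below the Plotkin bound.


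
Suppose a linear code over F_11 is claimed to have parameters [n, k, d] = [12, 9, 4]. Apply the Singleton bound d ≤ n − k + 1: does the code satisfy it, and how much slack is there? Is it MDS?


Singleton RHS = n − k + 1 = 4, slack = 0, bound satisfied, MDS.

Singleton bound: d ≤ n − k + 1.
Here n = 12, k = 9, so n − k + 1 = 4.
Given d = 4, check d ≤ 4: YES.
Slack = (n − k + 1) − d = 0.
The code is MDS (slack = 0).
Description: the claimed parameters are [12, 9, 4]_11; such a code would be MDS (meets Singleton bound).


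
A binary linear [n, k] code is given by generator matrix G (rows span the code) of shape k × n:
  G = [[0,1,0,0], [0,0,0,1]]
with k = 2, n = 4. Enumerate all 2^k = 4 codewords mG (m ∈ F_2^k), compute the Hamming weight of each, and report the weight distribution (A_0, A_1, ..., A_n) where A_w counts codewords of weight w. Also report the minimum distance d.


Weight distribution: A_0 = 1, A_1 = 2, A_2 = 1. Minimum distance d = 1.

Enumerate all 2^2 = 4 messages m ∈ F_2^2.
For each, compute codeword c = mG in F_2^4, then tally its weight.
  m = 00 → c = 0000, weight = 0.
  m = 10 → c = 0100, weight = 1.
  m = 01 → c = 0001, weight = 1.
  m = 11 → c = 0101, weight = 2.
Tally weights:
  weight 0: 1 codewords.
  weight 1: 2 codewords.
  weight 2: 1 codewords.
Minimum distance d = smallest w > 0 with A_w > 0 = 1.
Sanity: Σ A_w = 4 = 2^2 = 4 ✓.


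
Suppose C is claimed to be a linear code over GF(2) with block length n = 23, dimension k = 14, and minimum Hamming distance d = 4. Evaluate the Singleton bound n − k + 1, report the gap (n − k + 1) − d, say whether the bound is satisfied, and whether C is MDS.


Singleton RHS = n − k + 1 = 10, slack = 6, bound satisfied, not MDS.

Singleton bound: d ≤ n − k + 1.
Here n = 23, k = 14, so n − k + 1 = 10.
Given d = 4, check d ≤ 10: YES.
Slack = (n − k + 1) − d = 6.
The code is NOT MDS (slack = 6 > 0).
Description: the claimed parameters are [23, 14, 4]_2; such a code would be non-MDS.


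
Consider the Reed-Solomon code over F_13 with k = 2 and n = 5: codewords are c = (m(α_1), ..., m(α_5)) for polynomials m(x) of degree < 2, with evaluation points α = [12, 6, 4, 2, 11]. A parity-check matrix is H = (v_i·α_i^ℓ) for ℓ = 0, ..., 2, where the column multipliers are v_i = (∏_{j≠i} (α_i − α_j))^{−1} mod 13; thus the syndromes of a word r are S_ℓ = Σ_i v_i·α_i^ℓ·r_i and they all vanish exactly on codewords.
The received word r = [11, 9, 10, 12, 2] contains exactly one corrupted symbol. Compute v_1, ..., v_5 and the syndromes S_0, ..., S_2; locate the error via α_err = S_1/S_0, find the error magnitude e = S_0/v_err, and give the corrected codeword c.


S = (11, 5, 7), error at position 3, error magnitude e = 6, c = [11, 9, 4, 12, 2].

Step 1: column multipliers v_i = (∏_{j≠i}(α_i − α_j))^{−1} mod 13.
  i = 1 (α = 12): (12−6)(12−4)(12−2)(12−11) = 6·8·10·1 = 480 ≡ 12, so v_1 = 12^{−1} = 12 (mod 13).
  i = 2 (α = 6): (6−12)(6−4)(6−2)(6−11) = (−6)·2·4·(−5) = 240 ≡ 6, so v_2 = 6^{−1} = 11 (mod 13).
  i = 3 (α = 4): (4−12)(4−6)(4−2)(4−11) = (−8)·(−2)·2·(−7) = −224 ≡ 10, so v_3 = 10^{−1} = 4 (mod 13).
  i = 4 (α = 2): (2−12)(2−6)(2−4)(2−11) = (−10)·(−4)·(−2)·(−9) = 720 ≡ 5, so v_4 = 5^{−1} = 8 (mod 13).
  i = 5 (α = 11): (11−12)(11−6)(11−4)(11−2) = (−1)·5·7·9 = −315 ≡ 10, so v_5 = 10^{−1} = 4 (mod 13).
  v = [12, 11, 4, 8, 4].
Step 2: syndromes of r = [11, 9, 10, 12, 2] (all sums mod 13).
  S_0 = Σ v_i r_i = 12·11 + 11·9 + 4·10 + 8·12 + 4·2 = 375 ≡ 11.
  S_1 = Σ v_i α_i r_i = 12·12·11 + 11·6·9 + 4·4·10 + 8·2·12 + 4·11·2 = 2618 ≡ 5.
  α_i^2 mod 13 = [1, 10, 3, 4, 4].
  S_2 = Σ v_i α_i^2 r_i = 12·1·11 + 11·10·9 + 4·3·10 + 8·4·12 + 4·4·2 = 1658 ≡ 7.
  S = (11, 5, 7) ≠ 0, so r is not a codeword (an error is present).
Step 3: locate the error. For a single error e at position i, S_ℓ = v_i·e·α_i^ℓ, so α_err = S_1/S_0.
  S_0^{−1} = 11^{−1} = 6 (mod 13), so α_err = 5·6 = 30 ≡ 4 = α_3. Error position i = 3.
  Consistency check: S_2/S_1 = 7·8 = 56 ≡ 4 = α_err ✓ (single-error assumption holds).
Step 4: error magnitude e = S_0/v_3 = S_0·∏_{j≠3}(α_3 − α_j) = 11·10 = 110 ≡ 6 (mod 13).
Step 5: correct position 3: c_3 = r_3 − e = 10 − 6 ≡ 4 (mod 13). Hence c = [11, 9, 4, 12, 2].
  Check: interpolating c through the α_i gives m(x) = 7 + 9·x (degree < 2) with m(α_i) = c_i for every i, so c is indeed a codeword.


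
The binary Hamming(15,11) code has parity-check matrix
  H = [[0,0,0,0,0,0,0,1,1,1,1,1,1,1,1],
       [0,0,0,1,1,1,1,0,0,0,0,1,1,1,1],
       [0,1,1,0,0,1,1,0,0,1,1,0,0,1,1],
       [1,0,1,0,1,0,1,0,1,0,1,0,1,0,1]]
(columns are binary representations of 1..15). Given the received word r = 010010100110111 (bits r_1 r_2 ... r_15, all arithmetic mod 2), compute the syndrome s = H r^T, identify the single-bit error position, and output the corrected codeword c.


s = (1, 1, 0, 1)^T, error position = 13, corrected codeword c = 010010100110011

Compute s = H r^T mod 2 one row at a time:
  s_1 = 0 + 0 + 1 + 1 + 0 + 1 + 1 + 1 = 5 ≡ 1 (mod 2).
  s_2 = 0 + 1 + 0 + 1 + 0 + 1 + 1 + 1 = 5 ≡ 1 (mod 2).
  s_3 = 1 + 0 + 0 + 1 + 1 + 1 + 1 + 1 = 6 ≡ 0 (mod 2).
  s_4 = 0 + 0 + 1 + 1 + 0 + 1 + 1 + 1 = 5 ≡ 1 (mod 2).
s = (1, 1, 0, 1)^T — this equals column 13 of H (binary 1101), so error is at position 13.
Correct: flip bit 13 of r = 010010100110111 to get c = 010010100110011.


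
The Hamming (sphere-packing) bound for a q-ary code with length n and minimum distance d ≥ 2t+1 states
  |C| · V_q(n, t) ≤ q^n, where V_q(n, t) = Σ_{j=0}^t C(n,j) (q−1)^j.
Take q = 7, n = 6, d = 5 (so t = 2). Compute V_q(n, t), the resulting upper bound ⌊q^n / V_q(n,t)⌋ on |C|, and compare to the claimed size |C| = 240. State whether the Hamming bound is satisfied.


V_q(n, t) = 577, q^n = 117649, Hamming bound = 203, |C| = 240 > bound (violated).

Step 1: Compute V_q(n, t) = Σ_{j=0}^2 C(n, j) (q−1)^j.
  j = 0: C(6,0)·(6)^0 = 1·1 = 1.
  j = 1: C(6,1)·(6)^1 = 6·6 = 36.
  j = 2: C(6,2)·(6)^2 = 15·36 = 540.
  V_q(n, t) = 1 + 36 + 540 = 577.
Step 2: q^n = 7^6 = 117649.
Step 3: Hamming bound ⌊q^n / V_q(n,t)⌋ = ⌊117649/577⌋ = 203.
Step 4: Compare |C| = 240 to 203: violated.
The claimed |C| lies above the Hamming bound, so no 7-ary code of length 6 with d ≥ 5 can have 240 codewords.


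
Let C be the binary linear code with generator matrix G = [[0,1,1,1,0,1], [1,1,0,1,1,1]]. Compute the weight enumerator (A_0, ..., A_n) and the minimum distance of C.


Weight distribution: A_0 = 1, A_3 = 1, A_4 = 1, A_5 = 1. Minimum distance d = 3.

Enumerate all 2^2 = 4 messages m ∈ F_2^2.
For each, compute codeword c = mG in F_2^6, then tally its weight.
  m = 00 → c = 000000, weight = 0.
  m = 10 → c = 011101, weight = 4.
  m = 01 → c = 110111, weight = 5.
  m = 11 → c = 101010, weight = 3.
Tally weights:
  weight 0: 1 codewords.
  weight 3: 1 codewords.
  weight 4: 1 codewords.
  weight 5: 1 codewords.
Minimum distance d = smallest w > 0 with A_w > 0 = 3.
Sanity: Σ A_w = 4 = 2^2 = 4 ✓.


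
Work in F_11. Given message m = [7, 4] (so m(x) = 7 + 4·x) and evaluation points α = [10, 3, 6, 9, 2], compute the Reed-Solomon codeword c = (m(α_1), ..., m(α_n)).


c = [3, 8, 9, 10, 4]

Message polynomial: m(x) = 7 + 4·x (mod 11).
For each evaluation point α_i, compute m(α_i) mod 11:
  α_1 = 10: Horner steps 4 → 3, so m(10) = 3.
  α_2 = 3: Horner steps 4 → 8, so m(3) = 8.
  α_3 = 6: Horner steps 4 → 9, so m(6) = 9.
  α_4 = 9: Horner steps 4 → 10, so m(9) = 10.
  α_5 = 2: Horner steps 4 → 4, so m(2) = 4.
Codeword c = [3, 8, 9, 10, 4] ∈ F_11^5.


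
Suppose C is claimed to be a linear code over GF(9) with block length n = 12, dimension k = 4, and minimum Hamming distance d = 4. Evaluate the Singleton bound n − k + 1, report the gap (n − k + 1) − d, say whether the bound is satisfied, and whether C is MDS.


Singleton RHS = n − k + 1 = 9, slack = 5, bound satisfied, not MDS.

Singleton bound: d ≤ n − k + 1.
Here n = 12, k = 4, so n − k + 1 = 9.
Given d = 4, check d ≤ 9: YES.
Slack = (n − k + 1) − d = 5.
The code is NOT MDS (slack = 5 > 0).
Description: the claimed parameters are [12, 4, 4]_9; such a code would be non-MDS.


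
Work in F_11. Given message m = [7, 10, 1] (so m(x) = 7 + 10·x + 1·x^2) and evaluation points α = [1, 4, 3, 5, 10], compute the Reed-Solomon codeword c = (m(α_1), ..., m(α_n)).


c = [7, 8, 2, 5, 9]

Message polynomial: m(x) = 7 + 10·x + 1·x^2 (mod 11).
For each evaluation point α_i, compute m(α_i) mod 11:
  α_1 = 1: Horner steps 1 → 0 → 7, so m(1) = 7.
  α_2 = 4: Horner steps 1 → 3 → 8, so m(4) = 8.
  α_3 = 3: Horner steps 1 → 2 → 2, so m(3) = 2.
  α_4 = 5: Horner steps 1 → 4 → 5, so m(5) = 5.
  α_5 = 10: Horner steps 1 → 9 → 9, so m(10) = 9.
Codeword c = [7, 8, 2, 5, 9] ∈ F_11^5.


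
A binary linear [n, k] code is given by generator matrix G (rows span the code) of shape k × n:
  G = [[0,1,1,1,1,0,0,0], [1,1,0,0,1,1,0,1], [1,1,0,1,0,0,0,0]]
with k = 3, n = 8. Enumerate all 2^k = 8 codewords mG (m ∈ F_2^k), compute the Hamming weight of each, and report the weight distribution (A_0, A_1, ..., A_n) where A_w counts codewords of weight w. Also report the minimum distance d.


Weight distribution: A_0 = 1, A_3 = 2, A_4 = 3, A_5 = 2. Minimum distance d = 3.

Enumerate all 2^3 = 8 messages m ∈ F_2^3.
For each, compute codeword c = mG in F_2^8, then tally its weight.
  m = 000 → c = 00000000, weight = 0.
  m = 100 → c = 01111000, weight = 4.
  m = 010 → c = 11001101, weight = 5.
  m = 110 → c = 10110101, weight = 5.
  m = 001 → c = 11010000, weight = 3.
  m = 101 → c = 10101000, weight = 3.
  m = 011 → c = 00011101, weight = 4.
  m = 111 → c = 01100101, weight = 4.
Tally weights:
  weight 0: 1 codewords.
  weight 3: 2 codewords.
  weight 4: 3 codewords.
  weight 5: 2 codewords.
Minimum distance d = smallest w > 0 with A_w > 0 = 3.
Sanity: Σ A_w = 8 = 2^3 = 8 ✓.


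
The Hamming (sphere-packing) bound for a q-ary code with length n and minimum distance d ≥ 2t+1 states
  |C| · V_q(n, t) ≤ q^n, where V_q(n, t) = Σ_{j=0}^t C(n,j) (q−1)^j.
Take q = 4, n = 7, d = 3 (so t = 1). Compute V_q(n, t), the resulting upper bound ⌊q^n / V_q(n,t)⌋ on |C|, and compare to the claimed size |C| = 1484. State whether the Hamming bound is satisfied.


V_q(n, t) = 22, q^n = 16384, Hamming bound = 744, |C| = 1484 > bound (violated).

Step 1: Compute V_q(n, t) = Σ_{j=0}^1 C(n, j) (q−1)^j.
  j = 0: C(7,0)·(3)^0 = 1·1 = 1.
  j = 1: C(7,1)·(3)^1 = 7·3 = 21.
  V_q(n, t) = 1 + 21 = 22.
Step 2: q^n = 4^7 = 16384.
Step 3: Hamming bound ⌊q^n / V_q(n,t)⌋ = ⌊16384/22⌋ = 744.
Step 4: Compare |C| = 1484 to 744: violated.
The claimed |C| lies above the Hamming bound, so no 4-ary code of length 7 with d ≥ 3 can have 1484 codewords.


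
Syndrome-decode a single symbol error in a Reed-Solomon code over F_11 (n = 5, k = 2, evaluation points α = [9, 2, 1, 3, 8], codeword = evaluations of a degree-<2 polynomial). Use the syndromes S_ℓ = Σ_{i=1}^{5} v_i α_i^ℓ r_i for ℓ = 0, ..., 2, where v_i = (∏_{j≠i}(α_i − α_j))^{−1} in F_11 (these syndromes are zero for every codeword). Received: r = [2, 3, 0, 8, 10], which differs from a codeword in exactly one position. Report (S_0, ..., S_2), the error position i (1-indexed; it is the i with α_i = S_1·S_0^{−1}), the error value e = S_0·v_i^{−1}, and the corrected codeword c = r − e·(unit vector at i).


S = (7, 10, 8), error at position 4, error magnitude e = 2, c = [2, 3, 0, 6, 10].

Step 1: column multipliers v_i = (∏_{j≠i}(α_i − α_j))^{−1} mod 11.
  i = 1 (α = 9): (9−2)(9−1)(9−3)(9−8) = 7·8·6·1 = 336 ≡ 6, so v_1 = 6^{−1} = 2 (mod 11).
  i = 2 (α = 2): (2−9)(2−1)(2−3)(2−8) = (−7)·1·(−1)·(−6) = −42 ≡ 2, so v_2 = 2^{−1} = 6 (mod 11).
  i = 3 (α = 1): (1−9)(1−2)(1−3)(1−8) = (−8)·(−1)·(−2)·(−7) = 112 ≡ 2, so v_3 = 2^{−1} = 6 (mod 11).
  i = 4 (α = 3): (3−9)(3−2)(3−1)(3−8) = (−6)·1·2·(−5) = 60 ≡ 5, so v_4 = 5^{−1} = 9 (mod 11).
  i = 5 (α = 8): (8−9)(8−2)(8−1)(8−3) = (−1)·6·7·5 = −210 ≡ 10, so v_5 = 10^{−1} = 10 (mod 11).
  v = [2, 6, 6, 9, 10].
Step 2: syndromes of r = [2, 3, 0, 8, 10] (all sums mod 11).
  S_0 = Σ v_i r_i = 2·2 + 6·3 + 6·0 + 9·8 + 10·10 = 194 ≡ 7.
  S_1 = Σ v_i α_i r_i = 2·9·2 + 6·2·3 + 6·1·0 + 9·3·8 + 10·8·10 = 1088 ≡ 10.
  α_i^2 mod 11 = [4, 4, 1, 9, 9].
  S_2 = Σ v_i α_i^2 r_i = 2·4·2 + 6·4·3 + 6·1·0 + 9·9·8 + 10·9·10 = 1636 ≡ 8.
  S = (7, 10, 8) ≠ 0, so r is not a codeword (an error is present).
Step 3: locate the error. For a single error e at position i, S_ℓ = v_i·e·α_i^ℓ, so α_err = S_1/S_0.
  S_0^{−1} = 7^{−1} = 8 (mod 11), so α_err = 10·8 = 80 ≡ 3 = α_4. Error position i = 4.
  Consistency check: S_2/S_1 = 8·10 = 80 ≡ 3 = α_err ✓ (single-error assumption holds).
Step 4: error magnitude e = S_0/v_4 = S_0·∏_{j≠4}(α_4 − α_j) = 7·5 = 35 ≡ 2 (mod 11).
Step 5: correct position 4: c_4 = r_4 − e = 8 − 2 ≡ 6 (mod 11). Hence c = [2, 3, 0, 6, 10].
  Check: interpolating c through the α_i gives m(x) = 8 + 3·x (degree < 2) with m(α_i) = c_i for every i, so c is indeed a codeword.


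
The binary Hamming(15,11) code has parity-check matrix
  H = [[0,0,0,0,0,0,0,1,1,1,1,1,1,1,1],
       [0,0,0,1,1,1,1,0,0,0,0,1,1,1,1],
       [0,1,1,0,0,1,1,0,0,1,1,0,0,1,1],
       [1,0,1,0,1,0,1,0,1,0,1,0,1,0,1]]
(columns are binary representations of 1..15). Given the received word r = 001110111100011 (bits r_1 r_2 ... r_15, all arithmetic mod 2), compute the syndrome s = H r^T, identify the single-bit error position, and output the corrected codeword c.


s = (1, 1, 1, 1)^T, error position = 15, corrected codeword c = 001110111100010

Compute s = H r^T mod 2 one row at a time:
  s_1 = 1 + 1 + 1 + 0 + 0 + 0 + 1 + 1 = 5 ≡ 1 (mod 2).
  s_2 = 1 + 1 + 0 + 1 + 0 + 0 + 1 + 1 = 5 ≡ 1 (mod 2).
  s_3 = 0 + 1 + 0 + 1 + 1 + 0 + 1 + 1 = 5 ≡ 1 (mod 2).
  s_4 = 0 + 1 + 1 + 1 + 1 + 0 + 0 + 1 = 5 ≡ 1 (mod 2).
s = (1, 1, 1, 1)^T — this equals column 15 of H (binary 1111), so error is at position 15.
Correct: flip bit 15 of r = 001110111100011 to get c = 001110111100010.


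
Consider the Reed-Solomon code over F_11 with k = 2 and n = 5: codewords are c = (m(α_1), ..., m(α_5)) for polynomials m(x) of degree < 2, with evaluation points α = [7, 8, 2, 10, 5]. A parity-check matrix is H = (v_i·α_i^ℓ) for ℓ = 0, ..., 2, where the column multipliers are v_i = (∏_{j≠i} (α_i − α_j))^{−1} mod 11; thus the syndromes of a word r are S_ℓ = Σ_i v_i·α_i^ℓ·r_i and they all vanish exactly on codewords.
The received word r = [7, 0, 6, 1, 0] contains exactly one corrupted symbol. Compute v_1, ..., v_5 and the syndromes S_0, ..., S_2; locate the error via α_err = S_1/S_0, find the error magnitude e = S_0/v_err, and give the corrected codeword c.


S = (9, 6, 4), error at position 2, error magnitude e = 6, c = [7, 5, 6, 1, 0].

Step 1: column multipliers v_i = (∏_{j≠i}(α_i − α_j))^{−1} mod 11.
  i = 1 (α = 7): (7−8)(7−2)(7−10)(7−5) = (−1)·5·(−3)·2 = 30 ≡ 8, so v_1 = 8^{−1} = 7 (mod 11).
  i = 2 (α = 8): (8−7)(8−2)(8−10)(8−5) = 1·6·(−2)·3 = −36 ≡ 8, so v_2 = 8^{−1} = 7 (mod 11).
  i = 3 (α = 2): (2−7)(2−8)(2−10)(2−5) = (−5)·(−6)·(−8)·(−3) = 720 ≡ 5, so v_3 = 5^{−1} = 9 (mod 11).
  i = 4 (α = 10): (10−7)(10−8)(10−2)(10−5) = 3·2·8·5 = 240 ≡ 9, so v_4 = 9^{−1} = 5 (mod 11).
  i = 5 (α = 5): (5−7)(5−8)(5−2)(5−10) = (−2)·(−3)·3·(−5) = −90 ≡ 9, so v_5 = 9^{−1} = 5 (mod 11).
  v = [7, 7, 9, 5, 5].
Step 2: syndromes of r = [7, 0, 6, 1, 0] (all sums mod 11).
  S_0 = Σ v_i r_i = 7·7 + 7·0 + 9·6 + 5·1 + 5·0 = 108 ≡ 9.
  S_1 = Σ v_i α_i r_i = 7·7·7 + 7·8·0 + 9·2·6 + 5·10·1 + 5·5·0 = 501 ≡ 6.
  α_i^2 mod 11 = [5, 9, 4, 1, 3].
  S_2 = Σ v_i α_i^2 r_i = 7·5·7 + 7·9·0 + 9·4·6 + 5·1·1 + 5·3·0 = 466 ≡ 4.
  S = (9, 6, 4) ≠ 0, so r is not a codeword (an error is present).
Step 3: locate the error. For a single error e at position i, S_ℓ = v_i·e·α_i^ℓ, so α_err = S_1/S_0.
  S_0^{−1} = 9^{−1} = 5 (mod 11), so α_err = 6·5 = 30 ≡ 8 = α_2. Error position i = 2.
  Consistency check: S_2/S_1 = 4·2 = 8 ≡ 8 = α_err ✓ (single-error assumption holds).
Step 4: error magnitude e = S_0/v_2 = S_0·∏_{j≠2}(α_2 − α_j) = 9·8 = 72 ≡ 6 (mod 11).
Step 5: correct position 2: c_2 = r_2 − e = 0 − 6 ≡ 5 (mod 11). Hence c = [7, 5, 6, 1, 0].
  Check: interpolating c through the α_i gives m(x) = 10 + 9·x (degree < 2) with m(α_i) = c_i for every i, so c is indeed a codeword.


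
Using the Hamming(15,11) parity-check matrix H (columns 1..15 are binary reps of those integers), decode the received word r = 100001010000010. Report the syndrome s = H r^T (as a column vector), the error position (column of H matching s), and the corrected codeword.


s = (0, 0, 0, 1)^T, error position = 1, corrected codeword c = 000001010000010

Compute s = H r^T mod 2 one row at a time:
  s_1 = 1 + 0 + 0 + 0 + 0 + 0 + 1 + 0 = 2 ≡ 0 (mod 2).
  s_2 = 0 + 0 + 1 + 0 + 0 + 0 + 1 + 0 = 2 ≡ 0 (mod 2).
  s_3 = 0 + 0 + 1 + 0 + 0 + 0 + 1 + 0 = 2 ≡ 0 (mod 2).
  s_4 = 1 + 0 + 0 + 0 + 0 + 0 + 0 + 0 = 1 ≡ 1 (mod 2).
s = (0, 0, 0, 1)^T — this equals column 1 of H (binary 0001), so error is at position 1.
Correct: flip bit 1 of r = 100001010000010 to get c = 000001010000010.


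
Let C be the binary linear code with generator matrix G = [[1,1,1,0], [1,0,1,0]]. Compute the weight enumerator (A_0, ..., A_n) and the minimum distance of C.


Weight distribution: A_0 = 1, A_1 = 1, A_2 = 1, A_3 = 1. Minimum distance d = 1.

Enumerate all 2^2 = 4 messages m ∈ F_2^2.
For each, compute codeword c = mG in F_2^4, then tally its weight.
  m = 00 → c = 0000, weight = 0.
  m = 10 → c = 1110, weight = 3.
  m = 01 → c = 1010, weight = 2.
  m = 11 → c = 0100, weight = 1.
Tally weights:
  weight 0: 1 codewords.
  weight 1: 1 codewords.
  weight 2: 1 codewords.
  weight 3: 1 codewords.
Minimum distance d = smallest w > 0 with A_w > 0 = 1.
Sanity: Σ A_w = 4 = 2^2 = 4 ✓.


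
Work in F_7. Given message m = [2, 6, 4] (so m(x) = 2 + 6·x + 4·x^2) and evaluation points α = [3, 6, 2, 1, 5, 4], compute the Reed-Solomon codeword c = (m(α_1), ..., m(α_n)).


c = [0, 0, 2, 5, 6, 6]

Message polynomial: m(x) = 2 + 6·x + 4·x^2 (mod 7).
For each evaluation point α_i, compute m(α_i) mod 7:
  α_1 = 3: Horner steps 4 → 4 → 0, so m(3) = 0.
  α_2 = 6: Horner steps 4 → 2 → 0, so m(6) = 0.
  α_3 = 2: Horner steps 4 → 0 → 2, so m(2) = 2.
  α_4 = 1: Horner steps 4 → 3 → 5, so m(1) = 5.
  α_5 = 5: Horner steps 4 → 5 → 6, so m(5) = 6.
  α_6 = 4: Horner steps 4 → 1 → 6, so m(4) = 6.
Codeword c = [0, 0, 2, 5, 6, 6] ∈ F_7^6.


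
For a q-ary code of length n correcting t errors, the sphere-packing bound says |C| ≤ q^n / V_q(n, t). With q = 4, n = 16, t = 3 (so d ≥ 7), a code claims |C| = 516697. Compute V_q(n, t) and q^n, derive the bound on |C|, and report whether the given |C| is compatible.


V_q(n, t) = 16249, q^n = 4294967296, Hamming bound = 264321, |C| = 516697 > bound (violated).

Step 1: Compute V_q(n, t) = Σ_{j=0}^3 C(n, j) (q−1)^j.
  j = 0: C(16,0)·(3)^0 = 1·1 = 1.
  j = 1: C(16,1)·(3)^1 = 16·3 = 48.
  j = 2: C(16,2)·(3)^2 = 120·9 = 1080.
  j = 3: C(16,3)·(3)^3 = 560·27 = 15120.
  V_q(n, t) = 1 + 48 + 1080 + 15120 = 16249.
Step 2: q^n = 4^16 = 4294967296.
Step 3: Hamming bound ⌊q^n / V_q(n,t)⌋ = ⌊4294967296/16249⌋ = 264321.
Step 4: Compare |C| = 516697 to 264321: violated.
The claimed |C| lies above the Hamming bound, so no 4-ary code of length 16 with d ≥ 7 can have 516697 codewords.


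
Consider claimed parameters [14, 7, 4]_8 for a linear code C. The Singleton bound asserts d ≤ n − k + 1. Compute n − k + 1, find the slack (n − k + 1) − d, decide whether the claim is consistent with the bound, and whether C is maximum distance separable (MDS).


Singleton RHS = n − k + 1 = 8, slack = 4, bound satisfied, not MDS.

Singleton bound: d ≤ n − k + 1.
Here n = 14, k = 7, so n − k + 1 = 8.
Given d = 4, check d ≤ 8: YES.
Slack = (n − k + 1) − d = 4.
The code is NOT MDS (slack = 4 > 0).
Description: the claimed parameters are [14, 7, 4]_8; such a code would be non-MDS.


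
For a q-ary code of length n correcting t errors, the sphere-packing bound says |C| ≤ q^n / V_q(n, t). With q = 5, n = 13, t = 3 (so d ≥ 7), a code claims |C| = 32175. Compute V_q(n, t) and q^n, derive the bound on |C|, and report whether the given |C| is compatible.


V_q(n, t) = 19605, q^n = 1220703125, Hamming bound = 62264, |C| = 32175 ≤ bound (satisfied).

Step 1: Compute V_q(n, t) = Σ_{j=0}^3 C(n, j) (q−1)^j.
  j = 0: C(13,0)·(4)^0 = 1·1 = 1.
  j = 1: C(13,1)·(4)^1 = 13·4 = 52.
  j = 2: C(13,2)·(4)^2 = 78·16 = 1248.
  j = 3: C(13,3)·(4)^3 = 286·64 = 18304.
  V_q(n, t) = 1 + 52 + 1248 + 18304 = 19605.
Step 2: q^n = 5^13 = 1220703125.
Step 3: Hamming bound ⌊q^n / V_q(n,t)⌋ = ⌊1220703125/19605⌋ = 62264.
Step 4: Compare |C| = 32175 to 62264: satisfied.
The claimed |C| lies below the Hamming bound.


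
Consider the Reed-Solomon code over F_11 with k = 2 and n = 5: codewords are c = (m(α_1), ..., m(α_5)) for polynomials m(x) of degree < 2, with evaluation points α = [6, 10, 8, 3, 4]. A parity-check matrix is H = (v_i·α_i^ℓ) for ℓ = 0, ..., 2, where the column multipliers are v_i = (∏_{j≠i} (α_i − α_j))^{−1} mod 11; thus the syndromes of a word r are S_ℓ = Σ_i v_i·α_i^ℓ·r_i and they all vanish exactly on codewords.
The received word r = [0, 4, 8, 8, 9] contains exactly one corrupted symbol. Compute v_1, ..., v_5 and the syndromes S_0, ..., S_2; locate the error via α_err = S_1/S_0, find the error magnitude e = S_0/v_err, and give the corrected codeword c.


S = (9, 6, 4), error at position 3, error magnitude e = 6, c = [0, 4, 2, 8, 9].

Step 1: column multipliers v_i = (∏_{j≠i}(α_i − α_j))^{−1} mod 11.
  i = 1 (α = 6): (6−10)(6−8)(6−3)(6−4) = (−4)·(−2)·3·2 = 48 ≡ 4, so v_1 = 4^{−1} = 3 (mod 11).
  i = 2 (α = 10): (10−6)(10−8)(10−3)(10−4) = 4·2·7·6 = 336 ≡ 6, so v_2 = 6^{−1} = 2 (mod 11).
  i = 3 (α = 8): (8−6)(8−10)(8−3)(8−4) = 2·(−2)·5·4 = −80 ≡ 8, so v_3 = 8^{−1} = 7 (mod 11).
  i = 4 (α = 3): (3−6)(3−10)(3−8)(3−4) = (−3)·(−7)·(−5)·(−1) = 105 ≡ 6, so v_4 = 6^{−1} = 2 (mod 11).
  i = 5 (α = 4): (4−6)(4−10)(4−8)(4−3) = (−2)·(−6)·(−4)·1 = −48 ≡ 7, so v_5 = 7^{−1} = 8 (mod 11).
  v = [3, 2, 7, 2, 8].
Step 2: syndromes of r = [0, 4, 8, 8, 9] (all sums mod 11).
  S_0 = Σ v_i r_i = 3·0 + 2·4 + 7·8 + 2·8 + 8·9 = 152 ≡ 9.
  S_1 = Σ v_i α_i r_i = 3·6·0 + 2·10·4 + 7·8·8 + 2·3·8 + 8·4·9 = 864 ≡ 6.
  α_i^2 mod 11 = [3, 1, 9, 9, 5].
  S_2 = Σ v_i α_i^2 r_i = 3·3·0 + 2·1·4 + 7·9·8 + 2·9·8 + 8·5·9 = 1016 ≡ 4.
  S = (9, 6, 4) ≠ 0, so r is not a codeword (an error is present).
Step 3: locate the error. For a single error e at position i, S_ℓ = v_i·e·α_i^ℓ, so α_err = S_1/S_0.
  S_0^{−1} = 9^{−1} = 5 (mod 11), so α_err = 6·5 = 30 ≡ 8 = α_3. Error position i = 3.
  Consistency check: S_2/S_1 = 4·2 = 8 ≡ 8 = α_err ✓ (single-error assumption holds).
Step 4: error magnitude e = S_0/v_3 = S_0·∏_{j≠3}(α_3 − α_j) = 9·8 = 72 ≡ 6 (mod 11).
Step 5: correct position 3: c_3 = r_3 − e = 8 − 6 ≡ 2 (mod 11). Hence c = [0, 4, 2, 8, 9].
  Check: interpolating c through the α_i gives m(x) = 5 + 1·x (degree < 2) with m(α_i) = c_i for every i, so c is indeed a codeword.
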